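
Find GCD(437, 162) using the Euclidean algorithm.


437 = 2 * 162 + 113
162 = 1 * 113 + 49
113 = 2 * 49 + 15
49 = 3 * 15 + 4
15 = 3 * 4 + 3
4 = 1 * 3 + 1
3 = 3 * 1 + 0
GCD = 1


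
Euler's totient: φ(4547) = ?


4547 = 4547
Prime factors: 4547
φ(4547) = 4547 × (1-1/4547)
= 4547 × 4546/4547 = 4546

φ(4547) = 4546


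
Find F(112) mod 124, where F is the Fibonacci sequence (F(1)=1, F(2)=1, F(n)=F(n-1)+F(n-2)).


F(k) mod 124 for k=1..112:
1, 1, 2, 3, 5, 8, 13, 21, 34, 55, 89, 20, 109, 5, 114, 119, 109, 104, 89, 69, 34, 103, 13, 116, 5, 121, 2, 123, 1, 0, 1, 1, 2, 3, 5, 8, 13, 21, 34, 55, 89, 20, 109, 5, 114, 119, 109, 104, 89, 69, 34, 103, 13, 116, 5, 121, 2, 123, 1, 0, 1, 1, 2, 3, 5, 8, 13, 21, 34, 55, 89, 20, 109, 5, 114, 119, 109, 104, 89, 69, 34, 103, 13, 116, 5, 121, 2, 123, 1, 0, 1, 1, 2, 3, 5, 8, 13, 21, 34, 55, 89, 20, 109, 5, 114, 119, 109, 104, 89, 69, 34, 103
F(112) mod 124 = 103


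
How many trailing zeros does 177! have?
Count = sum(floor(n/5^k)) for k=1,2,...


floor(177/5) = 35
floor(177/25) = 7
floor(177/125) = 1
Total = 43

43 trailing zeros


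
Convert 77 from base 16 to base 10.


77 (base 16) = 119 (decimal)
119 (decimal) = 119 (base 10)


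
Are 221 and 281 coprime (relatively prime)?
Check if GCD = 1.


Euclidean algorithm:
281 = 1 * 221 + 60
221 = 3 * 60 + 41
60 = 1 * 41 + 19
41 = 2 * 19 + 3
19 = 6 * 3 + 1
3 = 3 * 1 + 0
GCD(221, 281) = 1

Yes, coprime (GCD = 1)


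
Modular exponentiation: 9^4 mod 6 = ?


9^1 mod 6 = 3
9^2 mod 6 = 3
9^3 mod 6 = 3
9^4 mod 6 = 3


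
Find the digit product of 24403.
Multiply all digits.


2 × 4 × 4 × 0 × 3 = 0


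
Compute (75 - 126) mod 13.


75 - 126 = -51
-51 mod 13 = 1


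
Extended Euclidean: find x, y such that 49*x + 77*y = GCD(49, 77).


Tabular extended Euclidean (each row: r = 49*s + 77*t):
r=49, s=1, t=0
r=77, s=0, t=1
q=0: r=49, s=1, t=0   [49*(1) + 77*(0) = 49]
q=1: r=28, s=-1, t=1   [49*(-1) + 77*(1) = 28]
q=1: r=21, s=2, t=-1   [49*(2) + 77*(-1) = 21]
q=1: r=7, s=-3, t=2   [49*(-3) + 77*(2) = 7]
q=3: r=0, s=11, t=-7   [49*(11) + 77*(-7) = 0]
GCD = 7; from the row with r=7: x=-3, y=2
Check: 49*(-3) + 77*(2) = -147 + 154 = 7

GCD = 7, x = -3, y = 2


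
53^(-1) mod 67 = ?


Use the extended Euclidean algorithm on (67, 53); each row r = 67*s + 53*t:
r=67, s=1, t=0
r=53, s=0, t=1
q=1: r=14, s=1, t=-1   [67*(1) + 53*(-1) = 14]
q=3: r=11, s=-3, t=4   [67*(-3) + 53*(4) = 11]
q=1: r=3, s=4, t=-5   [67*(4) + 53*(-5) = 3]
q=3: r=2, s=-15, t=19   [67*(-15) + 53*(19) = 2]
q=1: r=1, s=19, t=-24   [67*(19) + 53*(-24) = 1]
q=2: r=0, s=-53, t=67   [67*(-53) + 53*(67) = 0]
GCD = 1 with t = -24, so 53*(-24) ≡ 1 (mod 67)
Inverse = -24 mod 67 = 43
Check: 53 * 43 = 2279 ≡ 1 (mod 67)

53^(-1) ≡ 43 (mod 67)


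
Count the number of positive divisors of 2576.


2576 = 2^4 × 7^1 × 23^1
d(2576) = (4+1) × (1+1) × (1+1) = 20

20 divisors


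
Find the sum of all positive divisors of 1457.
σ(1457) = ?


Divisors of 1457: 1, 31, 47, 1457
Sum = 1 + 31 + 47 + 1457 = 1536

σ(1457) = 1536


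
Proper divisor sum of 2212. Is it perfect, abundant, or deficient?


Proper divisors: 1, 2, 4, 7, 14, 28, 79, 158, 316, 553, 1106
Sum = 1 + 2 + 4 + 7 + 14 + 28 + 79 + 158 + 316 + 553 + 1106 = 2268
2268 > 2212 → abundant

s(2212) = 2268 (abundant)


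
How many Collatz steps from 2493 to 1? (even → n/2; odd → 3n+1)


2493 → 7480 → 3740 → 1870 → 935 → 2806 → 1403 → 4210 → 2105 → 6316 → 3158 → 1579 → 4738 → 2369 → 7108 → 3554 → 1777 → 5332 → 2666 → 1333 → 4000 → 2000 → 1000 → 500 → 250 → 125 → 376 → 188 → 94 → 47 → 142 → 71 → 214 → 107 → 322 → 161 → 484 → 242 → 121 → 364 → 182 → 91 → 274 → 137 → 412 → 206 → 103 → 310 → 155 → 466 → 233 → 700 → 350 → 175 → 526 → 263 → 790 → 395 → 1186 → 593 → 1780 → 890 → 445 → 1336 → 668 → 334 → 167 → 502 → 251 → 754 → 377 → 1132 → 566 → 283 → 850 → 425 → 1276 → 638 → 319 → 958 → 479 → 1438 → 719 → 2158 → 1079 → 3238 → 1619 → 4858 → 2429 → 7288 → 3644 → 1822 → 911 → 2734 → 1367 → 4102 → 2051 → 6154 → 3077 → 9232 → 4616 → 2308 → 1154 → 577 → 1732 → 866 → 433 → 1300 → 650 → 325 → 976 → 488 → 244 → 122 → 61 → 184 → 92 → 46 → 23 → 70 → 35 → 106 → 53 → 160 → 80 → 40 → 20 → 10 → 5 → 16 → 8 → 4 → 2 → 1
Total steps = 133

133 steps


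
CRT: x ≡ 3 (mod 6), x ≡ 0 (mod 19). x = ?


M = 6*19 = 114
M1 = M/6 = 19, M2 = M/19 = 6
M1^(-1) mod 6 = 1, M2^(-1) mod 19 = 16
x = 3*19*1 + 0*6*16 = 57
57 mod 114 = 57
Check: 57 mod 6 = 3 ✓, 57 mod 19 = 0 ✓

x ≡ 57 (mod 114)


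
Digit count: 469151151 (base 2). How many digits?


469151151 in base 2 = 11011111101101010110110101111
Number of digits = 29

29 digits (base 2)


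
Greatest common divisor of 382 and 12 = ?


382 = 31 * 12 + 10
12 = 1 * 10 + 2
10 = 5 * 2 + 0
GCD = 2


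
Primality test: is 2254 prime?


2254 / 2 = 1127 (exact division)
2254 is NOT prime.

No, 2254 is not prime


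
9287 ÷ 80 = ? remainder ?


9287 = 80 * 116 + 7
Check: 9280 + 7 = 9287

q = 116, r = 7


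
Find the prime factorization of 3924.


3924 / 2 = 1962
1962 / 2 = 981
981 / 3 = 327
327 / 3 = 109
109 / 109 = 1
3924 = 2^2 × 3^2 × 109


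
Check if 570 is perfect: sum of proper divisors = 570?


Proper divisors of 570: 1, 2, 3, 5, 6, 10, 15, 19, 30, 38, 57, 95, 114, 190, 285
Sum = 1 + 2 + 3 + 5 + 6 + 10 + 15 + 19 + 30 + 38 + 57 + 95 + 114 + 190 + 285 = 870

No, 570 is not perfect (870 ≠ 570)


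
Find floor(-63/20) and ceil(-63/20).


-63/20 = -3.1500
floor = -4
ceil = -3

floor = -4, ceil = -3


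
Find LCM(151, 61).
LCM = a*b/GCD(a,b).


GCD(151, 61) = 1
LCM = 151*61/1 = 9211/1 = 9211

LCM = 9211


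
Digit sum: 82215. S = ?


8 + 2 + 2 + 1 + 5 = 18


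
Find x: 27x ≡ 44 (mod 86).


GCD(27, 86) = 1, unique solution
a^(-1) mod 86 = 51
x = 51 * 44 mod 86 = 8

x ≡ 8 (mod 86)


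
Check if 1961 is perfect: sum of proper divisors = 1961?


Proper divisors of 1961: 1, 37, 53
Sum = 1 + 37 + 53 = 91

No, 1961 is not perfect (91 ≠ 1961)


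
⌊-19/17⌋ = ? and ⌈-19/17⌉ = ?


-19/17 = -1.1176
floor = -2
ceil = -1

floor = -2, ceil = -1


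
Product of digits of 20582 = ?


2 × 0 × 5 × 8 × 2 = 0


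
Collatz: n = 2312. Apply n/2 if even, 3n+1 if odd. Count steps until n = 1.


2312 → 1156 → 578 → 289 → 868 → 434 → 217 → 652 → 326 → 163 → 490 → 245 → 736 → 368 → 184 → 92 → 46 → 23 → 70 → 35 → 106 → 53 → 160 → 80 → 40 → 20 → 10 → 5 → 16 → 8 → 4 → 2 → 1
Total steps = 32

32 steps


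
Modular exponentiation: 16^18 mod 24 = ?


16^1 mod 24 = 16
16^2 mod 24 = 16
16^3 mod 24 = 16
16^4 mod 24 = 16
16^5 mod 24 = 16
16^6 mod 24 = 16
16^7 mod 24 = 16
16^8 mod 24 = 16
16^9 mod 24 = 16
16^10 mod 24 = 16
16^11 mod 24 = 16
16^12 mod 24 = 16
16^13 mod 24 = 16
16^14 mod 24 = 16
16^15 mod 24 = 16
16^16 mod 24 = 16
16^17 mod 24 = 16
16^18 mod 24 = 16


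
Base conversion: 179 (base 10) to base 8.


179 (base 10) = 179 (decimal)
179 (decimal) = 263 (base 8)


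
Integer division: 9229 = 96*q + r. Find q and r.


9229 = 96 * 96 + 13
Check: 9216 + 13 = 9229

q = 96, r = 13


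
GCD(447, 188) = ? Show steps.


447 = 2 * 188 + 71
188 = 2 * 71 + 46
71 = 1 * 46 + 25
46 = 1 * 25 + 21
25 = 1 * 21 + 4
21 = 5 * 4 + 1
4 = 4 * 1 + 0
GCD = 1


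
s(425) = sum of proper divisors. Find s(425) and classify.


Proper divisors: 1, 5, 17, 25, 85
Sum = 1 + 5 + 17 + 25 + 85 = 133
133 < 425 → deficient

s(425) = 133 (deficient)


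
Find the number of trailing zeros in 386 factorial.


floor(386/5) = 77
floor(386/25) = 15
floor(386/125) = 3
Total = 95

95 trailing zeros


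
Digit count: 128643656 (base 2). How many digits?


128643656 in base 2 = 111101010101111001001001000
Number of digits = 27

27 digits (base 2)


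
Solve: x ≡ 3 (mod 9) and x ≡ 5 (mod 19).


M = 9*19 = 171
M1 = M/9 = 19, M2 = M/19 = 9
M1^(-1) mod 9 = 1, M2^(-1) mod 19 = 17
x = 3*19*1 + 5*9*17 = 822
822 mod 171 = 138
Check: 138 mod 9 = 3 ✓, 138 mod 19 = 5 ✓

x ≡ 138 (mod 171)


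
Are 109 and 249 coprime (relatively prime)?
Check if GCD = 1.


Euclidean algorithm:
249 = 2 * 109 + 31
109 = 3 * 31 + 16
31 = 1 * 16 + 15
16 = 1 * 15 + 1
15 = 15 * 1 + 0
GCD(109, 249) = 1

Yes, coprime (GCD = 1)


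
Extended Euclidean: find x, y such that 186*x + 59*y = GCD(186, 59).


Tabular extended Euclidean (each row: r = 186*s + 59*t):
r=186, s=1, t=0
r=59, s=0, t=1
q=3: r=9, s=1, t=-3   [186*(1) + 59*(-3) = 9]
q=6: r=5, s=-6, t=19   [186*(-6) + 59*(19) = 5]
q=1: r=4, s=7, t=-22   [186*(7) + 59*(-22) = 4]
q=1: r=1, s=-13, t=41   [186*(-13) + 59*(41) = 1]
q=4: r=0, s=59, t=-186   [186*(59) + 59*(-186) = 0]
GCD = 1; from the row with r=1: x=-13, y=41
Check: 186*(-13) + 59*(41) = -2418 + 2419 = 1

GCD = 1, x = -13, y = 41


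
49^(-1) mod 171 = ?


Use the extended Euclidean algorithm on (171, 49); each row r = 171*s + 49*t:
r=171, s=1, t=0
r=49, s=0, t=1
q=3: r=24, s=1, t=-3   [171*(1) + 49*(-3) = 24]
q=2: r=1, s=-2, t=7   [171*(-2) + 49*(7) = 1]
q=24: r=0, s=49, t=-171   [171*(49) + 49*(-171) = 0]
GCD = 1 with t = 7, so 49*(7) ≡ 1 (mod 171)
Inverse = 7 mod 171 = 7
Check: 49 * 7 = 343 ≡ 1 (mod 171)

49^(-1) ≡ 7 (mod 171)


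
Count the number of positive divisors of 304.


304 = 2^4 × 19^1
d(304) = (4+1) × (1+1) = 10

10 divisors


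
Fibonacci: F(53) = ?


Sequence: 1, 1, 2, 3, 5, 8, 13, 21, 34, 55, 89, 144, 233, 377, 610, 987, 1597, 2584, 4181, 6765, 10946, 17711, 28657, 46368, 75025, 121393, 196418, 317811, 514229, 832040, 1346269, 2178309, 3524578, 5702887, 9227465, 14930352, 24157817, 39088169, 63245986, 102334155, 165580141, 267914296, 433494437, 701408733, 1134903170, 1836311903, 2971215073, 4807526976, 7778742049, 12586269025, 20365011074, 32951280099, 53316291173
F(53) = 53316291173


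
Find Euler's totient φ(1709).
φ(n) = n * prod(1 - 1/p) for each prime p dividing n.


1709 = 1709
Prime factors: 1709
φ(1709) = 1709 × (1-1/1709)
= 1709 × 1708/1709 = 1708

φ(1709) = 1708


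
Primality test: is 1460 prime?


1460 / 2 = 730 (exact division)
1460 is NOT prime.

No, 1460 is not prime


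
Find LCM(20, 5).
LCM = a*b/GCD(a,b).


GCD(20, 5) = 5
LCM = 20*5/5 = 100/5 = 20

LCM = 20


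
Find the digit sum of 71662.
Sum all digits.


7 + 1 + 6 + 6 + 2 = 22


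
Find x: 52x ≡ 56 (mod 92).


GCD(52, 92) = 4 divides 56
Divide: 13x ≡ 14 (mod 23)
x ≡ 17 (mod 23)


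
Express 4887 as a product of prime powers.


4887 / 3 = 1629
1629 / 3 = 543
543 / 3 = 181
181 / 181 = 1
4887 = 3^3 × 181


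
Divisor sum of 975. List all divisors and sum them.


Divisors of 975: 1, 3, 5, 13, 15, 25, 39, 65, 75, 195, 325, 975
Sum = 1 + 3 + 5 + 13 + 15 + 25 + 39 + 65 + 75 + 195 + 325 + 975 = 1736

σ(975) = 1736


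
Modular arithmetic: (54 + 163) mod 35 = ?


54 + 163 = 217
217 mod 35 = 7


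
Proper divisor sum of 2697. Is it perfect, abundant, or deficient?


Proper divisors: 1, 3, 29, 31, 87, 93, 899
Sum = 1 + 3 + 29 + 31 + 87 + 93 + 899 = 1143
1143 < 2697 → deficient

s(2697) = 1143 (deficient)


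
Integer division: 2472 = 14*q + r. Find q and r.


2472 = 14 * 176 + 8
Check: 2464 + 8 = 2472

q = 176, r = 8


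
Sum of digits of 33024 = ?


3 + 3 + 0 + 2 + 4 = 12


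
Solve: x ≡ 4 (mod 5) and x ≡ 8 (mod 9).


M = 5*9 = 45
M1 = M/5 = 9, M2 = M/9 = 5
M1^(-1) mod 5 = 4, M2^(-1) mod 9 = 2
x = 4*9*4 + 8*5*2 = 224
224 mod 45 = 44
Check: 44 mod 5 = 4 ✓, 44 mod 9 = 8 ✓

x ≡ 44 (mod 45)


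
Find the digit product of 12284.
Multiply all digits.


1 × 2 × 2 × 8 × 4 = 128


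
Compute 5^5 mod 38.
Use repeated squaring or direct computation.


5^1 mod 38 = 5
5^2 mod 38 = 25
5^3 mod 38 = 11
5^4 mod 38 = 17
5^5 mod 38 = 9


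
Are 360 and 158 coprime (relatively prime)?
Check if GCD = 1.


Euclidean algorithm:
360 = 2 * 158 + 44
158 = 3 * 44 + 26
44 = 1 * 26 + 18
26 = 1 * 18 + 8
18 = 2 * 8 + 2
8 = 4 * 2 + 0
GCD(360, 158) = 2

No, not coprime (GCD = 2)


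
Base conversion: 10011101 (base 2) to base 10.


10011101 (base 2) = 157 (decimal)
157 (decimal) = 157 (base 10)


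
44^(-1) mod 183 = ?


Use the extended Euclidean algorithm on (183, 44); each row r = 183*s + 44*t:
r=183, s=1, t=0
r=44, s=0, t=1
q=4: r=7, s=1, t=-4   [183*(1) + 44*(-4) = 7]
q=6: r=2, s=-6, t=25   [183*(-6) + 44*(25) = 2]
q=3: r=1, s=19, t=-79   [183*(19) + 44*(-79) = 1]
q=2: r=0, s=-44, t=183   [183*(-44) + 44*(183) = 0]
GCD = 1 with t = -79, so 44*(-79) ≡ 1 (mod 183)
Inverse = -79 mod 183 = 104
Check: 44 * 104 = 4576 ≡ 1 (mod 183)

44^(-1) ≡ 104 (mod 183)


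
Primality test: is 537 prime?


537 / 3 = 179 (exact division)
537 is NOT prime.

No, 537 is not prime


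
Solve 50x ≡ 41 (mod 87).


GCD(50, 87) = 1, unique solution
a^(-1) mod 87 = 47
x = 47 * 41 mod 87 = 13

x ≡ 13 (mod 87)


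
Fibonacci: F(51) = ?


Sequence: 1, 1, 2, 3, 5, 8, 13, 21, 34, 55, 89, 144, 233, 377, 610, 987, 1597, 2584, 4181, 6765, 10946, 17711, 28657, 46368, 75025, 121393, 196418, 317811, 514229, 832040, 1346269, 2178309, 3524578, 5702887, 9227465, 14930352, 24157817, 39088169, 63245986, 102334155, 165580141, 267914296, 433494437, 701408733, 1134903170, 1836311903, 2971215073, 4807526976, 7778742049, 12586269025, 20365011074
F(51) = 20365011074


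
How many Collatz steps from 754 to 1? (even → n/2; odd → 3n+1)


754 → 377 → 1132 → 566 → 283 → 850 → 425 → 1276 → 638 → 319 → 958 → 479 → 1438 → 719 → 2158 → 1079 → 3238 → 1619 → 4858 → 2429 → 7288 → 3644 → 1822 → 911 → 2734 → 1367 → 4102 → 2051 → 6154 → 3077 → 9232 → 4616 → 2308 → 1154 → 577 → 1732 → 866 → 433 → 1300 → 650 → 325 → 976 → 488 → 244 → 122 → 61 → 184 → 92 → 46 → 23 → 70 → 35 → 106 → 53 → 160 → 80 → 40 → 20 → 10 → 5 → 16 → 8 → 4 → 2 → 1
Total steps = 64

64 steps


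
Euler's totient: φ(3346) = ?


3346 = 2 × 7 × 239
Prime factors: 2, 7, 239
φ(3346) = 3346 × (1-1/2) × (1-1/7) × (1-1/239)
= 3346 × 1/2 × 6/7 × 238/239 = 1428

φ(3346) = 1428


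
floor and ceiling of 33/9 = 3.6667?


33/9 = 3.6667
floor = 3
ceil = 4

floor = 3, ceil = 4


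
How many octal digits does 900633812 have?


900633812 in base 8 = 6553512324
Number of digits = 10

10 digits (base 8)


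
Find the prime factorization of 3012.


3012 / 2 = 1506
1506 / 2 = 753
753 / 3 = 251
251 / 251 = 1
3012 = 2^2 × 3 × 251


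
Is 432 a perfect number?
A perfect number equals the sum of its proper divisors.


Proper divisors of 432: 1, 2, 3, 4, 6, 8, 9, 12, 16, 18, 24, 27, 36, 48, 54, 72, 108, 144, 216
Sum = 1 + 2 + 3 + 4 + 6 + 8 + 9 + 12 + 16 + 18 + 24 + 27 + 36 + 48 + 54 + 72 + 108 + 144 + 216 = 808

No, 432 is not perfect (808 ≠ 432)


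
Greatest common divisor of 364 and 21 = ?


364 = 17 * 21 + 7
21 = 3 * 7 + 0
GCD = 7


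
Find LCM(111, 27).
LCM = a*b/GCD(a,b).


GCD(111, 27) = 3
LCM = 111*27/3 = 2997/3 = 999

LCM = 999


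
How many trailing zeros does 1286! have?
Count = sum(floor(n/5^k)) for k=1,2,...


floor(1286/5) = 257
floor(1286/25) = 51
floor(1286/125) = 10
floor(1286/625) = 2
Total = 320

320 trailing zeros


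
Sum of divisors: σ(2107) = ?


Divisors of 2107: 1, 7, 43, 49, 301, 2107
Sum = 1 + 7 + 43 + 49 + 301 + 2107 = 2508

σ(2107) = 2508


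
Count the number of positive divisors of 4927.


4927 = 13^1 × 379^1
d(4927) = (1+1) × (1+1) = 4

4 divisors


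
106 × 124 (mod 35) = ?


106 × 124 = 13144
13144 mod 35 = 19


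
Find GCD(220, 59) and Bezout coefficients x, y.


Tabular extended Euclidean (each row: r = 220*s + 59*t):
r=220, s=1, t=0
r=59, s=0, t=1
q=3: r=43, s=1, t=-3   [220*(1) + 59*(-3) = 43]
q=1: r=16, s=-1, t=4   [220*(-1) + 59*(4) = 16]
q=2: r=11, s=3, t=-11   [220*(3) + 59*(-11) = 11]
q=1: r=5, s=-4, t=15   [220*(-4) + 59*(15) = 5]
q=2: r=1, s=11, t=-41   [220*(11) + 59*(-41) = 1]
q=5: r=0, s=-59, t=220   [220*(-59) + 59*(220) = 0]
GCD = 1; from the row with r=1: x=11, y=-41
Check: 220*(11) + 59*(-41) = 2420 - 2419 = 1

GCD = 1, x = 11, y = -41


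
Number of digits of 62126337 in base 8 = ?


62126337 in base 8 = 354774401
Number of digits = 9

9 digits (base 8)


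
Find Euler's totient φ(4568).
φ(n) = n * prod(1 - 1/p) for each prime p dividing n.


4568 = 2^3 × 571
Prime factors: 2, 571
φ(4568) = 4568 × (1-1/2) × (1-1/571)
= 4568 × 1/2 × 570/571 = 2280

φ(4568) = 2280


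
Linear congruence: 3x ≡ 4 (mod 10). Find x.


GCD(3, 10) = 1, unique solution
a^(-1) mod 10 = 7
x = 7 * 4 mod 10 = 8

x ≡ 8 (mod 10)


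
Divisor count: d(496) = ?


496 = 2^4 × 31^1
d(496) = (4+1) × (1+1) = 10

10 divisors


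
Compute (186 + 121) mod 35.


186 + 121 = 307
307 mod 35 = 27


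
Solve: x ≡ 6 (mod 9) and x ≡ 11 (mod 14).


M = 9*14 = 126
M1 = M/9 = 14, M2 = M/14 = 9
M1^(-1) mod 9 = 2, M2^(-1) mod 14 = 11
x = 6*14*2 + 11*9*11 = 1257
1257 mod 126 = 123
Check: 123 mod 9 = 6 ✓, 123 mod 14 = 11 ✓

x ≡ 123 (mod 126)


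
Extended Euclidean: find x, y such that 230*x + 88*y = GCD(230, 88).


Tabular extended Euclidean (each row: r = 230*s + 88*t):
r=230, s=1, t=0
r=88, s=0, t=1
q=2: r=54, s=1, t=-2   [230*(1) + 88*(-2) = 54]
q=1: r=34, s=-1, t=3   [230*(-1) + 88*(3) = 34]
q=1: r=20, s=2, t=-5   [230*(2) + 88*(-5) = 20]
q=1: r=14, s=-3, t=8   [230*(-3) + 88*(8) = 14]
q=1: r=6, s=5, t=-13   [230*(5) + 88*(-13) = 6]
q=2: r=2, s=-13, t=34   [230*(-13) + 88*(34) = 2]
q=3: r=0, s=44, t=-115   [230*(44) + 88*(-115) = 0]
GCD = 2; from the row with r=2: x=-13, y=34
Check: 230*(-13) + 88*(34) = -2990 + 2992 = 2

GCD = 2, x = -13, y = 34


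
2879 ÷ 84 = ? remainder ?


2879 = 84 * 34 + 23
Check: 2856 + 23 = 2879

q = 34, r = 23


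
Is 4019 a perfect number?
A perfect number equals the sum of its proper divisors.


Proper divisors of 4019: 1
Sum = 1 = 1

No, 4019 is not perfect (1 ≠ 4019)


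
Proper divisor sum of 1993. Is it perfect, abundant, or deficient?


Proper divisors: 1
Sum = 1 = 1
1 < 1993 → deficient

s(1993) = 1 (deficient)


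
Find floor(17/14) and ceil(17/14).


17/14 = 1.2143
floor = 1
ceil = 2

floor = 1, ceil = 2


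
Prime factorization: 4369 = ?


4369 / 17 = 257
257 / 257 = 1
4369 = 17 × 257


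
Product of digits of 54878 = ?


5 × 4 × 8 × 7 × 8 = 8960


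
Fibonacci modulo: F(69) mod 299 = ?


F(k) mod 299 for k=1..69:
1, 1, 2, 3, 5, 8, 13, 21, 34, 55, 89, 144, 233, 78, 12, 90, 102, 192, 294, 187, 182, 70, 252, 23, 275, 298, 274, 273, 248, 222, 171, 94, 265, 60, 26, 86, 112, 198, 11, 209, 220, 130, 51, 181, 232, 114, 47, 161, 208, 70, 278, 49, 28, 77, 105, 182, 287, 170, 158, 29, 187, 216, 104, 21, 125, 146, 271, 118, 90
F(69) mod 299 = 90


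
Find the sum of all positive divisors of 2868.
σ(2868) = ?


Divisors of 2868: 1, 2, 3, 4, 6, 12, 239, 478, 717, 956, 1434, 2868
Sum = 1 + 2 + 3 + 4 + 6 + 12 + 239 + 478 + 717 + 956 + 1434 + 2868 = 6720

σ(2868) = 6720


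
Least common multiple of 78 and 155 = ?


GCD(78, 155) = 1
LCM = 78*155/1 = 12090/1 = 12090

LCM = 12090


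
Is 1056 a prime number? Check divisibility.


1056 / 2 = 528 (exact division)
1056 is NOT prime.

No, 1056 is not prime


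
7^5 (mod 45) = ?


7^1 mod 45 = 7
7^2 mod 45 = 4
7^3 mod 45 = 28
7^4 mod 45 = 16
7^5 mod 45 = 22


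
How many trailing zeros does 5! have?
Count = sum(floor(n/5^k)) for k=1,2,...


floor(5/5) = 1
Total = 1

1 trailing zeros


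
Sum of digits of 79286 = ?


7 + 9 + 2 + 8 + 6 = 32


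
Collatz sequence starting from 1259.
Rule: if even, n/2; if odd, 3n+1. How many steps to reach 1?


1259 → 3778 → 1889 → 5668 → 2834 → 1417 → 4252 → 2126 → 1063 → 3190 → 1595 → 4786 → 2393 → 7180 → 3590 → 1795 → 5386 → 2693 → 8080 → 4040 → 2020 → 1010 → 505 → 1516 → 758 → 379 → 1138 → 569 → 1708 → 854 → 427 → 1282 → 641 → 1924 → 962 → 481 → 1444 → 722 → 361 → 1084 → 542 → 271 → 814 → 407 → 1222 → 611 → 1834 → 917 → 2752 → 1376 → 688 → 344 → 172 → 86 → 43 → 130 → 65 → 196 → 98 → 49 → 148 → 74 → 37 → 112 → 56 → 28 → 14 → 7 → 22 → 11 → 34 → 17 → 52 → 26 → 13 → 40 → 20 → 10 → 5 → 16 → 8 → 4 → 2 → 1
Total steps = 83

83 steps


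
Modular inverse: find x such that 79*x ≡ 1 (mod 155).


Use the extended Euclidean algorithm on (155, 79); each row r = 155*s + 79*t:
r=155, s=1, t=0
r=79, s=0, t=1
q=1: r=76, s=1, t=-1   [155*(1) + 79*(-1) = 76]
q=1: r=3, s=-1, t=2   [155*(-1) + 79*(2) = 3]
q=25: r=1, s=26, t=-51   [155*(26) + 79*(-51) = 1]
q=3: r=0, s=-79, t=155   [155*(-79) + 79*(155) = 0]
GCD = 1 with t = -51, so 79*(-51) ≡ 1 (mod 155)
Inverse = -51 mod 155 = 104
Check: 79 * 104 = 8216 ≡ 1 (mod 155)

79^(-1) ≡ 104 (mod 155)


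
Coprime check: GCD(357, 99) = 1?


Euclidean algorithm:
357 = 3 * 99 + 60
99 = 1 * 60 + 39
60 = 1 * 39 + 21
39 = 1 * 21 + 18
21 = 1 * 18 + 3
18 = 6 * 3 + 0
GCD(357, 99) = 3

No, not coprime (GCD = 3)


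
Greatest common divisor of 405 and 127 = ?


405 = 3 * 127 + 24
127 = 5 * 24 + 7
24 = 3 * 7 + 3
7 = 2 * 3 + 1
3 = 3 * 1 + 0
GCD = 1


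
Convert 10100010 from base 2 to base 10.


10100010 (base 2) = 162 (decimal)
162 (decimal) = 162 (base 10)


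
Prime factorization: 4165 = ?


4165 / 5 = 833
833 / 7 = 119
119 / 7 = 17
17 / 17 = 1
4165 = 5 × 7^2 × 17


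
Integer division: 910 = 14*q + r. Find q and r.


910 = 14 * 65 + 0
Check: 910 + 0 = 910

q = 65, r = 0


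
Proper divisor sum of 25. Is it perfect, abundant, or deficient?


Proper divisors: 1, 5
Sum = 1 + 5 = 6
6 < 25 → deficient

s(25) = 6 (deficient)


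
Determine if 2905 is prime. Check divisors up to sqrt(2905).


2905 / 5 = 581 (exact division)
2905 is NOT prime.

No, 2905 is not prime


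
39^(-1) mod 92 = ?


Use the extended Euclidean algorithm on (92, 39); each row r = 92*s + 39*t:
r=92, s=1, t=0
r=39, s=0, t=1
q=2: r=14, s=1, t=-2   [92*(1) + 39*(-2) = 14]
q=2: r=11, s=-2, t=5   [92*(-2) + 39*(5) = 11]
q=1: r=3, s=3, t=-7   [92*(3) + 39*(-7) = 3]
q=3: r=2, s=-11, t=26   [92*(-11) + 39*(26) = 2]
q=1: r=1, s=14, t=-33   [92*(14) + 39*(-33) = 1]
q=2: r=0, s=-39, t=92   [92*(-39) + 39*(92) = 0]
GCD = 1 with t = -33, so 39*(-33) ≡ 1 (mod 92)
Inverse = -33 mod 92 = 59
Check: 39 * 59 = 2301 ≡ 1 (mod 92)

39^(-1) ≡ 59 (mod 92)


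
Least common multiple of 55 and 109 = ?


GCD(55, 109) = 1
LCM = 55*109/1 = 5995/1 = 5995

LCM = 5995


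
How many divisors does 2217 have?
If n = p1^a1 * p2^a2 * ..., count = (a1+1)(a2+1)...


2217 = 3^1 × 739^1
d(2217) = (1+1) × (1+1) = 4

4 divisors


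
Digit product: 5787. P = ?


5 × 7 × 8 × 7 = 1960


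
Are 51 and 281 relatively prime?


Euclidean algorithm:
281 = 5 * 51 + 26
51 = 1 * 26 + 25
26 = 1 * 25 + 1
25 = 25 * 1 + 0
GCD(51, 281) = 1

Yes, coprime (GCD = 1)


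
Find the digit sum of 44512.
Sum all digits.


4 + 4 + 5 + 1 + 2 = 16


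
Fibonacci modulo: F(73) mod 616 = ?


F(k) mod 616 for k=1..73:
1, 1, 2, 3, 5, 8, 13, 21, 34, 55, 89, 144, 233, 377, 610, 371, 365, 120, 485, 605, 474, 463, 321, 168, 489, 41, 530, 571, 485, 440, 309, 133, 442, 575, 401, 360, 145, 505, 34, 539, 573, 496, 453, 333, 170, 503, 57, 560, 1, 561, 562, 507, 453, 344, 181, 525, 90, 615, 89, 88, 177, 265, 442, 91, 533, 8, 541, 549, 474, 407, 265, 56, 321
F(73) mod 616 = 321


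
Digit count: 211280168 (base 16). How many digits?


211280168 in base 16 = C97E128
Number of digits = 7

7 digits (base 16)


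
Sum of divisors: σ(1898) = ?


Divisors of 1898: 1, 2, 13, 26, 73, 146, 949, 1898
Sum = 1 + 2 + 13 + 26 + 73 + 146 + 949 + 1898 = 3108

σ(1898) = 3108


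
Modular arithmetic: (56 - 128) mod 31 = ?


56 - 128 = -72
-72 mod 31 = 21


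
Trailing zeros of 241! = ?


floor(241/5) = 48
floor(241/25) = 9
floor(241/125) = 1
Total = 58

58 trailing zeros


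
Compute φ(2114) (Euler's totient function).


2114 = 2 × 7 × 151
Prime factors: 2, 7, 151
φ(2114) = 2114 × (1-1/2) × (1-1/7) × (1-1/151)
= 2114 × 1/2 × 6/7 × 150/151 = 900

φ(2114) = 900


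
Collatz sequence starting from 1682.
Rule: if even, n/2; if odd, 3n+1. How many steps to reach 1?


1682 → 841 → 2524 → 1262 → 631 → 1894 → 947 → 2842 → 1421 → 4264 → 2132 → 1066 → 533 → 1600 → 800 → 400 → 200 → 100 → 50 → 25 → 76 → 38 → 19 → 58 → 29 → 88 → 44 → 22 → 11 → 34 → 17 → 52 → 26 → 13 → 40 → 20 → 10 → 5 → 16 → 8 → 4 → 2 → 1
Total steps = 42

42 steps


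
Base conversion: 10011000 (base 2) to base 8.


10011000 (base 2) = 152 (decimal)
152 (decimal) = 230 (base 8)


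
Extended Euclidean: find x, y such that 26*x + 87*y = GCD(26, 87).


Tabular extended Euclidean (each row: r = 26*s + 87*t):
r=26, s=1, t=0
r=87, s=0, t=1
q=0: r=26, s=1, t=0   [26*(1) + 87*(0) = 26]
q=3: r=9, s=-3, t=1   [26*(-3) + 87*(1) = 9]
q=2: r=8, s=7, t=-2   [26*(7) + 87*(-2) = 8]
q=1: r=1, s=-10, t=3   [26*(-10) + 87*(3) = 1]
q=8: r=0, s=87, t=-26   [26*(87) + 87*(-26) = 0]
GCD = 1; from the row with r=1: x=-10, y=3
Check: 26*(-10) + 87*(3) = -260 + 261 = 1

GCD = 1, x = -10, y = 3


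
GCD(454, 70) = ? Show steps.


454 = 6 * 70 + 34
70 = 2 * 34 + 2
34 = 17 * 2 + 0
GCD = 2


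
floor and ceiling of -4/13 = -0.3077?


-4/13 = -0.3077
floor = -1
ceil = 0

floor = -1, ceil = 0


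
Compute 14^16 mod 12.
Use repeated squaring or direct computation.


14^1 mod 12 = 2
14^2 mod 12 = 4
14^3 mod 12 = 8
14^4 mod 12 = 4
14^5 mod 12 = 8
14^6 mod 12 = 4
14^7 mod 12 = 8
14^8 mod 12 = 4
14^9 mod 12 = 8
14^10 mod 12 = 4
14^11 mod 12 = 8
14^12 mod 12 = 4
14^13 mod 12 = 8
14^14 mod 12 = 4
14^15 mod 12 = 8
14^16 mod 12 = 4


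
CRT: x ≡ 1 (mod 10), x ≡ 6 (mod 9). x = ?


M = 10*9 = 90
M1 = M/10 = 9, M2 = M/9 = 10
M1^(-1) mod 10 = 9, M2^(-1) mod 9 = 1
x = 1*9*9 + 6*10*1 = 141
141 mod 90 = 51
Check: 51 mod 10 = 1 ✓, 51 mod 9 = 6 ✓

x ≡ 51 (mod 90)


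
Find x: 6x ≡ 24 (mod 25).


GCD(6, 25) = 1, unique solution
a^(-1) mod 25 = 21
x = 21 * 24 mod 25 = 4

x ≡ 4 (mod 25)


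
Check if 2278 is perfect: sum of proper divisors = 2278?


Proper divisors of 2278: 1, 2, 17, 34, 67, 134, 1139
Sum = 1 + 2 + 17 + 34 + 67 + 134 + 1139 = 1394

No, 2278 is not perfect (1394 ≠ 2278)


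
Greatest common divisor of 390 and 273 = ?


390 = 1 * 273 + 117
273 = 2 * 117 + 39
117 = 3 * 39 + 0
GCD = 39


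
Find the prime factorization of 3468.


3468 / 2 = 1734
1734 / 2 = 867
867 / 3 = 289
289 / 17 = 17
17 / 17 = 1
3468 = 2^2 × 3 × 17^2


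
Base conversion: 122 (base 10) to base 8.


122 (base 10) = 122 (decimal)
122 (decimal) = 172 (base 8)


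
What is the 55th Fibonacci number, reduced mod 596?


F(k) mod 596 for k=1..55:
1, 1, 2, 3, 5, 8, 13, 21, 34, 55, 89, 144, 233, 377, 14, 391, 405, 200, 9, 209, 218, 427, 49, 476, 525, 405, 334, 143, 477, 24, 501, 525, 430, 359, 193, 552, 149, 105, 254, 359, 17, 376, 393, 173, 566, 143, 113, 256, 369, 29, 398, 427, 229, 60, 289
F(55) mod 596 = 289


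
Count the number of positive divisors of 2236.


2236 = 2^2 × 13^1 × 43^1
d(2236) = (2+1) × (1+1) × (1+1) = 12

12 divisors


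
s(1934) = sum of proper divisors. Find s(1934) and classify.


Proper divisors: 1, 2, 967
Sum = 1 + 2 + 967 = 970
970 < 1934 → deficient

s(1934) = 970 (deficient)


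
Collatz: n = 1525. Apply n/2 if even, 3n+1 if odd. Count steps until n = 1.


1525 → 4576 → 2288 → 1144 → 572 → 286 → 143 → 430 → 215 → 646 → 323 → 970 → 485 → 1456 → 728 → 364 → 182 → 91 → 274 → 137 → 412 → 206 → 103 → 310 → 155 → 466 → 233 → 700 → 350 → 175 → 526 → 263 → 790 → 395 → 1186 → 593 → 1780 → 890 → 445 → 1336 → 668 → 334 → 167 → 502 → 251 → 754 → 377 → 1132 → 566 → 283 → 850 → 425 → 1276 → 638 → 319 → 958 → 479 → 1438 → 719 → 2158 → 1079 → 3238 → 1619 → 4858 → 2429 → 7288 → 3644 → 1822 → 911 → 2734 → 1367 → 4102 → 2051 → 6154 → 3077 → 9232 → 4616 → 2308 → 1154 → 577 → 1732 → 866 → 433 → 1300 → 650 → 325 → 976 → 488 → 244 → 122 → 61 → 184 → 92 → 46 → 23 → 70 → 35 → 106 → 53 → 160 → 80 → 40 → 20 → 10 → 5 → 16 → 8 → 4 → 2 → 1
Total steps = 109

109 steps


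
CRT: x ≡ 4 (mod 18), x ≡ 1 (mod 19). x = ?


M = 18*19 = 342
M1 = M/18 = 19, M2 = M/19 = 18
M1^(-1) mod 18 = 1, M2^(-1) mod 19 = 18
x = 4*19*1 + 1*18*18 = 400
400 mod 342 = 58
Check: 58 mod 18 = 4 ✓, 58 mod 19 = 1 ✓

x ≡ 58 (mod 342)


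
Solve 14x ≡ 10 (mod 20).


GCD(14, 20) = 2 divides 10
Divide: 7x ≡ 5 (mod 10)
x ≡ 5 (mod 10)


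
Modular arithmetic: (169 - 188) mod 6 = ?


169 - 188 = -19
-19 mod 6 = 5


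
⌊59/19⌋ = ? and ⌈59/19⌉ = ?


59/19 = 3.1053
floor = 3
ceil = 4

floor = 3, ceil = 4


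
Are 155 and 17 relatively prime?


Euclidean algorithm:
155 = 9 * 17 + 2
17 = 8 * 2 + 1
2 = 2 * 1 + 0
GCD(155, 17) = 1

Yes, coprime (GCD = 1)


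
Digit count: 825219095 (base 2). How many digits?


825219095 in base 2 = 110001001011111101100000010111
Number of digits = 30

30 digits (base 2)


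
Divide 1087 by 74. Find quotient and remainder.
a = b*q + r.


1087 = 74 * 14 + 51
Check: 1036 + 51 = 1087

q = 14, r = 51


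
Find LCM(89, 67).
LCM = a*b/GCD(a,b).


GCD(89, 67) = 1
LCM = 89*67/1 = 5963/1 = 5963

LCM = 5963


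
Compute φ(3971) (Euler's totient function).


3971 = 11 × 19^2
Prime factors: 11, 19
φ(3971) = 3971 × (1-1/11) × (1-1/19)
= 3971 × 10/11 × 18/19 = 3420

φ(3971) = 3420


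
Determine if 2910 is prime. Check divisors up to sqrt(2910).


2910 / 2 = 1455 (exact division)
2910 is NOT prime.

No, 2910 is not prime


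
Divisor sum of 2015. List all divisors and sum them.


Divisors of 2015: 1, 5, 13, 31, 65, 155, 403, 2015
Sum = 1 + 5 + 13 + 31 + 65 + 155 + 403 + 2015 = 2688

σ(2015) = 2688


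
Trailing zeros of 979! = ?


floor(979/5) = 195
floor(979/25) = 39
floor(979/125) = 7
floor(979/625) = 1
Total = 242

242 trailing zeros


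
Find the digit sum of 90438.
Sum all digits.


9 + 0 + 4 + 3 + 8 = 24


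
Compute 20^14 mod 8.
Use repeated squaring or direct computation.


20^1 mod 8 = 4
20^2 mod 8 = 0
20^3 mod 8 = 0
20^4 mod 8 = 0
20^5 mod 8 = 0
20^6 mod 8 = 0
20^7 mod 8 = 0
20^8 mod 8 = 0
20^9 mod 8 = 0
20^10 mod 8 = 0
20^11 mod 8 = 0
20^12 mod 8 = 0
20^13 mod 8 = 0
20^14 mod 8 = 0


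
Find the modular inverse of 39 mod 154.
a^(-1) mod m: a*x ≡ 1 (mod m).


Use the extended Euclidean algorithm on (154, 39); each row r = 154*s + 39*t:
r=154, s=1, t=0
r=39, s=0, t=1
q=3: r=37, s=1, t=-3   [154*(1) + 39*(-3) = 37]
q=1: r=2, s=-1, t=4   [154*(-1) + 39*(4) = 2]
q=18: r=1, s=19, t=-75   [154*(19) + 39*(-75) = 1]
q=2: r=0, s=-39, t=154   [154*(-39) + 39*(154) = 0]
GCD = 1 with t = -75, so 39*(-75) ≡ 1 (mod 154)
Inverse = -75 mod 154 = 79
Check: 39 * 79 = 3081 ≡ 1 (mod 154)

39^(-1) ≡ 79 (mod 154)


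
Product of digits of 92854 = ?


9 × 2 × 8 × 5 × 4 = 2880


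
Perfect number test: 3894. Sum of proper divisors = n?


Proper divisors of 3894: 1, 2, 3, 6, 11, 22, 33, 59, 66, 118, 177, 354, 649, 1298, 1947
Sum = 1 + 2 + 3 + 6 + 11 + 22 + 33 + 59 + 66 + 118 + 177 + 354 + 649 + 1298 + 1947 = 4746

No, 3894 is not perfect (4746 ≠ 3894)


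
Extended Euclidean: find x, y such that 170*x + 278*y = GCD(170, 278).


Tabular extended Euclidean (each row: r = 170*s + 278*t):
r=170, s=1, t=0
r=278, s=0, t=1
q=0: r=170, s=1, t=0   [170*(1) + 278*(0) = 170]
q=1: r=108, s=-1, t=1   [170*(-1) + 278*(1) = 108]
q=1: r=62, s=2, t=-1   [170*(2) + 278*(-1) = 62]
q=1: r=46, s=-3, t=2   [170*(-3) + 278*(2) = 46]
q=1: r=16, s=5, t=-3   [170*(5) + 278*(-3) = 16]
q=2: r=14, s=-13, t=8   [170*(-13) + 278*(8) = 14]
q=1: r=2, s=18, t=-11   [170*(18) + 278*(-11) = 2]
q=7: r=0, s=-139, t=85   [170*(-139) + 278*(85) = 0]
GCD = 2; from the row with r=2: x=18, y=-11
Check: 170*(18) + 278*(-11) = 3060 - 3058 = 2

GCD = 2, x = 18, y = -11


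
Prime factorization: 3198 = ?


3198 / 2 = 1599
1599 / 3 = 533
533 / 13 = 41
41 / 41 = 1
3198 = 2 × 3 × 13 × 41


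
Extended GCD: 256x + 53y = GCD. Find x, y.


Tabular extended Euclidean (each row: r = 256*s + 53*t):
r=256, s=1, t=0
r=53, s=0, t=1
q=4: r=44, s=1, t=-4   [256*(1) + 53*(-4) = 44]
q=1: r=9, s=-1, t=5   [256*(-1) + 53*(5) = 9]
q=4: r=8, s=5, t=-24   [256*(5) + 53*(-24) = 8]
q=1: r=1, s=-6, t=29   [256*(-6) + 53*(29) = 1]
q=8: r=0, s=53, t=-256   [256*(53) + 53*(-256) = 0]
GCD = 1; from the row with r=1: x=-6, y=29
Check: 256*(-6) + 53*(29) = -1536 + 1537 = 1

GCD = 1, x = -6, y = 29


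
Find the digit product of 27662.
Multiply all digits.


2 × 7 × 6 × 6 × 2 = 1008


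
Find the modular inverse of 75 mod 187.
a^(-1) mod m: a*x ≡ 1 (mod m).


Use the extended Euclidean algorithm on (187, 75); each row r = 187*s + 75*t:
r=187, s=1, t=0
r=75, s=0, t=1
q=2: r=37, s=1, t=-2   [187*(1) + 75*(-2) = 37]
q=2: r=1, s=-2, t=5   [187*(-2) + 75*(5) = 1]
q=37: r=0, s=75, t=-187   [187*(75) + 75*(-187) = 0]
GCD = 1 with t = 5, so 75*(5) ≡ 1 (mod 187)
Inverse = 5 mod 187 = 5
Check: 75 * 5 = 375 ≡ 1 (mod 187)

75^(-1) ≡ 5 (mod 187)


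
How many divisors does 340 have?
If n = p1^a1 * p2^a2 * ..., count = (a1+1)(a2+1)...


340 = 2^2 × 5^1 × 17^1
d(340) = (2+1) × (1+1) × (1+1) = 12

12 divisors


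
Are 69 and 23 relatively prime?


Euclidean algorithm:
69 = 3 * 23 + 0
GCD(69, 23) = 23

No, not coprime (GCD = 23)


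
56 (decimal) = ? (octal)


56 (base 10) = 56 (decimal)
56 (decimal) = 70 (base 8)


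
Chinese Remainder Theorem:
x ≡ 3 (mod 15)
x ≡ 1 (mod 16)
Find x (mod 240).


M = 15*16 = 240
M1 = M/15 = 16, M2 = M/16 = 15
M1^(-1) mod 15 = 1, M2^(-1) mod 16 = 15
x = 3*16*1 + 1*15*15 = 273
273 mod 240 = 33
Check: 33 mod 15 = 3 ✓, 33 mod 16 = 1 ✓

x ≡ 33 (mod 240)


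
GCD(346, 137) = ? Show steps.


346 = 2 * 137 + 72
137 = 1 * 72 + 65
72 = 1 * 65 + 7
65 = 9 * 7 + 2
7 = 3 * 2 + 1
2 = 2 * 1 + 0
GCD = 1


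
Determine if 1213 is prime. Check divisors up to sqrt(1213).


Check divisors up to sqrt(1213) = 34.8281
No divisors found.
1213 is prime.

Yes, 1213 is prime


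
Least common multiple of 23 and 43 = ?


GCD(23, 43) = 1
LCM = 23*43/1 = 989/1 = 989

LCM = 989


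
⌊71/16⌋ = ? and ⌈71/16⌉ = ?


71/16 = 4.4375
floor = 4
ceil = 5

floor = 4, ceil = 5


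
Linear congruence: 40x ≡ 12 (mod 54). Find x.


GCD(40, 54) = 2 divides 12
Divide: 20x ≡ 6 (mod 27)
x ≡ 3 (mod 27)


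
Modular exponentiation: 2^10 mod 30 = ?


2^1 mod 30 = 2
2^2 mod 30 = 4
2^3 mod 30 = 8
2^4 mod 30 = 16
2^5 mod 30 = 2
2^6 mod 30 = 4
2^7 mod 30 = 8
2^8 mod 30 = 16
2^9 mod 30 = 2
2^10 mod 30 = 4


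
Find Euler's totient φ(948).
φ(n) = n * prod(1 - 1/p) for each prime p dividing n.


948 = 2^2 × 3 × 79
Prime factors: 2, 3, 79
φ(948) = 948 × (1-1/2) × (1-1/3) × (1-1/79)
= 948 × 1/2 × 2/3 × 78/79 = 312

φ(948) = 312


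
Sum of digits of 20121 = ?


2 + 0 + 1 + 2 + 1 = 6


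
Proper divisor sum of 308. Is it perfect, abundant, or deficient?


Proper divisors: 1, 2, 4, 7, 11, 14, 22, 28, 44, 77, 154
Sum = 1 + 2 + 4 + 7 + 11 + 14 + 22 + 28 + 44 + 77 + 154 = 364
364 > 308 → abundant

s(308) = 364 (abundant)


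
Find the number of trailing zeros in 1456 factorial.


floor(1456/5) = 291
floor(1456/25) = 58
floor(1456/125) = 11
floor(1456/625) = 2
Total = 362

362 trailing zeros


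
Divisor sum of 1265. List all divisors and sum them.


Divisors of 1265: 1, 5, 11, 23, 55, 115, 253, 1265
Sum = 1 + 5 + 11 + 23 + 55 + 115 + 253 + 1265 = 1728

σ(1265) = 1728


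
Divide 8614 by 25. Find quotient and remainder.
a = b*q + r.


8614 = 25 * 344 + 14
Check: 8600 + 14 = 8614

q = 344, r = 14


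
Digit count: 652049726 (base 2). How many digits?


652049726 in base 2 = 100110110111010111110100111110
Number of digits = 30

30 digits (base 2)


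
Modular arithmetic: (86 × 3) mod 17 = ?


86 × 3 = 258
258 mod 17 = 3


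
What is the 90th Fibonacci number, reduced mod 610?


F(k) mod 610 for k=1..90:
1, 1, 2, 3, 5, 8, 13, 21, 34, 55, 89, 144, 233, 377, 0, 377, 377, 144, 521, 55, 576, 21, 597, 8, 605, 3, 608, 1, 609, 0, 609, 609, 608, 607, 605, 602, 597, 589, 576, 555, 521, 466, 377, 233, 0, 233, 233, 466, 89, 555, 34, 589, 13, 602, 5, 607, 2, 609, 1, 0, 1, 1, 2, 3, 5, 8, 13, 21, 34, 55, 89, 144, 233, 377, 0, 377, 377, 144, 521, 55, 576, 21, 597, 8, 605, 3, 608, 1, 609, 0
F(90) mod 610 = 0


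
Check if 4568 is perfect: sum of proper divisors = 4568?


Proper divisors of 4568: 1, 2, 4, 8, 571, 1142, 2284
Sum = 1 + 2 + 4 + 8 + 571 + 1142 + 2284 = 4012

No, 4568 is not perfect (4012 ≠ 4568)


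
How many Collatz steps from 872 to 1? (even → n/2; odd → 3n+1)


872 → 436 → 218 → 109 → 328 → 164 → 82 → 41 → 124 → 62 → 31 → 94 → 47 → 142 → 71 → 214 → 107 → 322 → 161 → 484 → 242 → 121 → 364 → 182 → 91 → 274 → 137 → 412 → 206 → 103 → 310 → 155 → 466 → 233 → 700 → 350 → 175 → 526 → 263 → 790 → 395 → 1186 → 593 → 1780 → 890 → 445 → 1336 → 668 → 334 → 167 → 502 → 251 → 754 → 377 → 1132 → 566 → 283 → 850 → 425 → 1276 → 638 → 319 → 958 → 479 → 1438 → 719 → 2158 → 1079 → 3238 → 1619 → 4858 → 2429 → 7288 → 3644 → 1822 → 911 → 2734 → 1367 → 4102 → 2051 → 6154 → 3077 → 9232 → 4616 → 2308 → 1154 → 577 → 1732 → 866 → 433 → 1300 → 650 → 325 → 976 → 488 → 244 → 122 → 61 → 184 → 92 → 46 → 23 → 70 → 35 → 106 → 53 → 160 → 80 → 40 → 20 → 10 → 5 → 16 → 8 → 4 → 2 → 1
Total steps = 116

116 steps


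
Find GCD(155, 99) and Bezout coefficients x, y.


Tabular extended Euclidean (each row: r = 155*s + 99*t):
r=155, s=1, t=0
r=99, s=0, t=1
q=1: r=56, s=1, t=-1   [155*(1) + 99*(-1) = 56]
q=1: r=43, s=-1, t=2   [155*(-1) + 99*(2) = 43]
q=1: r=13, s=2, t=-3   [155*(2) + 99*(-3) = 13]
q=3: r=4, s=-7, t=11   [155*(-7) + 99*(11) = 4]
q=3: r=1, s=23, t=-36   [155*(23) + 99*(-36) = 1]
q=4: r=0, s=-99, t=155   [155*(-99) + 99*(155) = 0]
GCD = 1; from the row with r=1: x=23, y=-36
Check: 155*(23) + 99*(-36) = 3565 - 3564 = 1

GCD = 1, x = 23, y = -36


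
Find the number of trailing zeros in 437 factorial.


floor(437/5) = 87
floor(437/25) = 17
floor(437/125) = 3
Total = 107

107 trailing zeros


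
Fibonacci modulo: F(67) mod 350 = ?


F(k) mod 350 for k=1..67:
1, 1, 2, 3, 5, 8, 13, 21, 34, 55, 89, 144, 233, 27, 260, 287, 197, 134, 331, 115, 96, 211, 307, 168, 125, 293, 68, 11, 79, 90, 169, 259, 78, 337, 65, 52, 117, 169, 286, 105, 41, 146, 187, 333, 170, 153, 323, 126, 99, 225, 324, 199, 173, 22, 195, 217, 62, 279, 341, 270, 261, 181, 92, 273, 15, 288, 303
F(67) mod 350 = 303


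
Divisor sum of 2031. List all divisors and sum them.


Divisors of 2031: 1, 3, 677, 2031
Sum = 1 + 3 + 677 + 2031 = 2712

σ(2031) = 2712


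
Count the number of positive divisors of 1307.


1307 = 1307^1
d(1307) = (1+1) = 2

2 divisors


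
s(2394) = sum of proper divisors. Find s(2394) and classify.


Proper divisors: 1, 2, 3, 6, 7, 9, 14, 18, 19, 21, 38, 42, 57, 63, 114, 126, 133, 171, 266, 342, 399, 798, 1197
Sum = 1 + 2 + 3 + 6 + 7 + 9 + 14 + 18 + 19 + 21 + 38 + 42 + 57 + 63 + 114 + 126 + 133 + 171 + 266 + 342 + 399 + 798 + 1197 = 3846
3846 > 2394 → abundant

s(2394) = 3846 (abundant)
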